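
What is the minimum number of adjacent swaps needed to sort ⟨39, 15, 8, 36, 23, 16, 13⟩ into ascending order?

The minimum number of adjacent swaps to sort an array equals its inversion count, since every such swap removes exactly one inversion.
Count inversions — for each element, later elements that are smaller:
39: 15, 8, 36, 23, 16, 13 → 6
15: 8, 13 → 2
8: none → 0
36: 23, 16, 13 → 3
23: 16, 13 → 2
16: 13 → 1
13: none → 0
Total inversions: 6 + 2 + 0 + 3 + 2 + 1 + 0 = 14

14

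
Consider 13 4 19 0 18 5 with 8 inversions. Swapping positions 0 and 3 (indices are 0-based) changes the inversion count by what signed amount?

Positions 0 and 3 hold 13 and 0; after swapping, the array is [0, 4, 19, 13, 18, 5].
Count, for each position, how many later elements it exceeds:
0: 0
4: 0
19: 3
13: 1
18: 1
5: 0
Sum: 0 + 0 + 3 + 1 + 1 + 0 = 5
Change: 5 − 8 = -3

-3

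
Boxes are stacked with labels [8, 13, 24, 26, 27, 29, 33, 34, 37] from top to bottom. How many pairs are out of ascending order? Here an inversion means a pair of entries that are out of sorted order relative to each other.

0 inversions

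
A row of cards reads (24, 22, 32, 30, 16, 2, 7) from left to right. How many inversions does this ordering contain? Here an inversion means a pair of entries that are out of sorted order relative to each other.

16

For each element, count later entries that are smaller:
24 → 22, 16, 2, 7 → 4
22 → 16, 2, 7 → 3
32 → 30, 16, 2, 7 → 4
30 → 16, 2, 7 → 3
16 → 2, 7 → 2
2 → none → 0
7 → none → 0
Sum: 4 + 3 + 4 + 3 + 2 + 0 + 0 = 16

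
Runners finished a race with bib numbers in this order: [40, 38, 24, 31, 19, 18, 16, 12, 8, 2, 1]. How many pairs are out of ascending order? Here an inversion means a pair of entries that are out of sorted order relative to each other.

Inversions: 54

Element-by-element contributions:
40: 10
38: 9
24: 7
31: 7
19: 6
18: 5
16: 4
12: 3
8: 2
2: 1
1: 0
Sum: 10 + 9 + 7 + 7 + 6 + 5 + 4 + 3 + 2 + 1 + 0 = 54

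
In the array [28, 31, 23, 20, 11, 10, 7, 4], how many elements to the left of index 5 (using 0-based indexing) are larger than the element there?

The element at index 5 is 10.
Elements before it: 28, 31, 23, 20, 11
Those larger than 10: 28, 31, 23, 20, 11

5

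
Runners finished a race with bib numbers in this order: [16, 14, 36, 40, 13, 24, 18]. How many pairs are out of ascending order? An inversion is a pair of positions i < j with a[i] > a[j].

10

Count, for each position, how many later elements it exceeds:
16 → 14, 13 → 2
14 → 13 → 1
36 → 13, 24, 18 → 3
40 → 13, 24, 18 → 3
13 → none → 0
24 → 18 → 1
18 → none → 0
Sum: 2 + 1 + 3 + 3 + 0 + 1 + 0 = 10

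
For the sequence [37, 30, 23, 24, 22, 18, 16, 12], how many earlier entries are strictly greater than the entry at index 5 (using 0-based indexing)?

The element at index 5 is 18.
Elements before it: 37, 30, 23, 24, 22
Those larger than 18: 37, 30, 23, 24, 22

5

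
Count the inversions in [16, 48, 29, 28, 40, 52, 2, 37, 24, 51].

For each element, count later entries that are smaller:
16 → 2 → 1
48 → 29, 28, 40, 2, 37, 24 → 6
29 → 28, 2, 24 → 3
28 → 2, 24 → 2
40 → 2, 37, 24 → 3
52 → 2, 37, 24, 51 → 4
2 → none → 0
37 → 24 → 1
24 → none → 0
51 → none → 0
Sum: 1 + 6 + 3 + 2 + 3 + 4 + 0 + 1 + 0 + 0 = 20

20 out-of-order pairs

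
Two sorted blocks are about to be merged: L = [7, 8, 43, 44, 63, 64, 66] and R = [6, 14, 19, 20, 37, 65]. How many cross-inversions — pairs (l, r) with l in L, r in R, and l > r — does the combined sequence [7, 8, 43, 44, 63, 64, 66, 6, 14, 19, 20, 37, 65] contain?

Count, for every r in R, how many entries of L exceed r:
r = 6: 7, 8, 43, 44, 63, 64, 66 → 7
r = 14: 43, 44, 63, 64, 66 → 5
r = 19: 43, 44, 63, 64, 66 → 5
r = 20: 43, 44, 63, 64, 66 → 5
r = 37: 43, 44, 63, 64, 66 → 5
r = 65: 66 → 1
Cross-inversions: 7 + 5 + 5 + 5 + 5 + 1 = 28

28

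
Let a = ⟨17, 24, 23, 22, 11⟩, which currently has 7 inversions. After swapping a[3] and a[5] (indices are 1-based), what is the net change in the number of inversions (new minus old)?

Positions 3 and 5 hold 23 and 11; after swapping, the array is [17, 24, 11, 22, 23].
Count, for each position, how many later elements it exceeds:
17 → 11 → 1
24 → 11, 22, 23 → 3
11 → none → 0
22 → none → 0
23 → none → 0
Sum: 1 + 3 + 0 + 0 + 0 = 4
Change: 4 − 7 = -3

-3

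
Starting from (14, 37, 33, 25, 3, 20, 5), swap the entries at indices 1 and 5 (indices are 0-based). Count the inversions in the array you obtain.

10 inversions

Positions 1 and 5 hold 37 and 20; after swapping, the array is [14, 20, 33, 25, 3, 37, 5].
Count, for each position, how many later elements it exceeds:
14: 2
20: 2
33: 3
25: 2
3: 0
37: 1
5: 0
Sum: 2 + 2 + 3 + 2 + 0 + 1 + 0 = 10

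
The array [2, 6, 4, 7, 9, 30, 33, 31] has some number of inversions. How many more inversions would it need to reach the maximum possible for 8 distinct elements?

Maximum inversions for 8 distinct elements is C(8, 2) = 8·7/2 = 28.
Current inversions — for each element, count later smaller elements:
2: 0
6: 1
4: 0
7: 0
9: 0
30: 0
33: 1
31: 0
Current total: 0 + 1 + 0 + 0 + 0 + 0 + 1 + 0 = 2
Shortfall: 28 − 2 = 26

26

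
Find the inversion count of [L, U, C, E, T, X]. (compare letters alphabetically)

5 out-of-order pairs

Element-by-element contributions:
L → C, E → 2
U → C, E, T → 3
C → none → 0
E → none → 0
T → none → 0
X → none → 0
Sum: 2 + 3 + 0 + 0 + 0 + 0 = 5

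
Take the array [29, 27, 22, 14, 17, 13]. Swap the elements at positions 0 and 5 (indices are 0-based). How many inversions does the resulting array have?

5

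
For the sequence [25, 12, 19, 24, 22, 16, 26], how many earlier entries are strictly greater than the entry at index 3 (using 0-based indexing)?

1

The element at index 3 is 24.
Elements before it: 25, 12, 19
Those larger than 24: 25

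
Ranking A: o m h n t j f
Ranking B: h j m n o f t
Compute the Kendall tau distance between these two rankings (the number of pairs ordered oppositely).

Assign each item its position (1..7) in the first ordering, then rewrite the second ordering as that position sequence:
positions: o→1, m→2, h→3, n→4, t→5, j→6, f→7
second ordering as positions: [3, 6, 2, 4, 1, 7, 5]
Discordant pairs = inversions in this position sequence.
3: 2, 1 → 2
6: 2, 4, 1, 5 → 4
2: 1 → 1
4: 1 → 1
1: 0
7: 5 → 1
5: 0
Total: 2 + 4 + 1 + 1 + 0 + 1 + 0 = 9

9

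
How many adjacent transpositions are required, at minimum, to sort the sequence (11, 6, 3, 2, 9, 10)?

8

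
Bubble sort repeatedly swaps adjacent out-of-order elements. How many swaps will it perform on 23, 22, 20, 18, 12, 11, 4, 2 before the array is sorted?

28

The minimum number of adjacent swaps to sort an array equals its inversion count, since every such swap removes exactly one inversion.
Count inversions — for each element, later elements that are smaller:
23: 22, 20, 18, 12, 11, 4, 2 → 7
22: 20, 18, 12, 11, 4, 2 → 6
20: 18, 12, 11, 4, 2 → 5
18: 12, 11, 4, 2 → 4
12: 11, 4, 2 → 3
11: 4, 2 → 2
4: 2 → 1
2: none → 0
Total inversions: 7 + 6 + 5 + 4 + 3 + 2 + 1 + 0 = 28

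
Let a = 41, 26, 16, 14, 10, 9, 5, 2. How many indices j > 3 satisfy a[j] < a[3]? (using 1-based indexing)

5 such elements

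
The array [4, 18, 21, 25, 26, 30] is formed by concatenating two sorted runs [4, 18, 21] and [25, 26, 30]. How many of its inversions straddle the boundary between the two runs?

0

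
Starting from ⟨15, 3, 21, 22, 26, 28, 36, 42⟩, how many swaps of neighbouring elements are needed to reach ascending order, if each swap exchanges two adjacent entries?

Swaps: 1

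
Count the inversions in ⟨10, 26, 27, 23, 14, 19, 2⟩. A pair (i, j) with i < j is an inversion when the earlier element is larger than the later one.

14 out-of-order pairs

For each element, count later entries that are smaller:
10: 1
26: 4
27: 4
23: 3
14: 1
19: 1
2: 0
Sum: 1 + 4 + 4 + 3 + 1 + 1 + 0 = 14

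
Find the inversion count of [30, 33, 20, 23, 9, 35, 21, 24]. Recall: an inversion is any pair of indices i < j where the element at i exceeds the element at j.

15 out-of-order pairs

Sweep left to right; for each value list the smaller values that follow it:
30 → 20, 23, 9, 21, 24 → 5
33 → 20, 23, 9, 21, 24 → 5
20 → 9 → 1
23 → 9, 21 → 2
9 → none → 0
35 → 21, 24 → 2
21 → none → 0
24 → none → 0
Sum: 5 + 5 + 1 + 2 + 0 + 2 + 0 + 0 = 15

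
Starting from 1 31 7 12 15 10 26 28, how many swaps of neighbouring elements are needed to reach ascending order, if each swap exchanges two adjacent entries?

Minimum adjacent swaps = number of inversions (each swap of adjacent out-of-order elements removes one inversion and no swap can remove more).
Count inversions — for each element, later elements that are smaller:
1: none → 0
31: 7, 12, 15, 10, 26, 28 → 6
7: none → 0
12: 10 → 1
15: 10 → 1
10: none → 0
26: none → 0
28: none → 0
Total inversions: 0 + 6 + 0 + 1 + 1 + 0 + 0 + 0 = 8

8 adjacent swaps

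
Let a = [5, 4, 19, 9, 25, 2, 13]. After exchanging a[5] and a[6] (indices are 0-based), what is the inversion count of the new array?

There are 10 inversions.

Positions 5 and 6 hold 2 and 13; after swapping, the array is [5, 4, 19, 9, 25, 13, 2].
Sweep left to right; for each value list the smaller values that follow it:
5 → 4, 2 → 2
4 → 2 → 1
19 → 9, 13, 2 → 3
9 → 2 → 1
25 → 13, 2 → 2
13 → 2 → 1
2 → none → 0
Sum: 2 + 1 + 3 + 1 + 2 + 1 + 0 = 10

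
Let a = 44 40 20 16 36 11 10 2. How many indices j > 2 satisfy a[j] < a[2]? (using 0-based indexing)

The element at index 2 is 20.
Elements after it: 16, 36, 11, 10, 2
Those smaller than 20: 16, 11, 10, 2

4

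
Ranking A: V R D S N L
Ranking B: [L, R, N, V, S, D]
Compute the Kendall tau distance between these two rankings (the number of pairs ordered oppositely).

10

Assign each item its position (1..6) in the first ordering, then rewrite the second ordering as that position sequence:
positions: V→1, R→2, D→3, S→4, N→5, L→6
second ordering as positions: [6, 2, 5, 1, 4, 3]
Discordant pairs = inversions in this position sequence.
6: 2, 5, 1, 4, 3 → 5
2: 1 → 1
5: 1, 4, 3 → 3
1: 0
4: 3 → 1
3: 0
Total: 5 + 1 + 3 + 0 + 1 + 0 = 10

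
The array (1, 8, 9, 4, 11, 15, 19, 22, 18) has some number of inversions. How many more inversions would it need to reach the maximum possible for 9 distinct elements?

32 inversions short

Maximum inversions for 9 distinct elements is C(9, 2) = 9·8/2 = 36.
Current inversions — for each element, count later smaller elements:
1: 0
8: 1
9: 1
4: 0
11: 0
15: 0
19: 1
22: 1
18: 0
Current total: 0 + 1 + 1 + 0 + 0 + 0 + 1 + 1 + 0 = 4
Shortfall: 36 − 4 = 32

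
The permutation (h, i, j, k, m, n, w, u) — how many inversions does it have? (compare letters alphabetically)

1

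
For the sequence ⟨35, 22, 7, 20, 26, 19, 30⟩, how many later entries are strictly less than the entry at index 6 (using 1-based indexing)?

The element at index 6 is 19.
Elements after it: 30
None of them are smaller than 19.

0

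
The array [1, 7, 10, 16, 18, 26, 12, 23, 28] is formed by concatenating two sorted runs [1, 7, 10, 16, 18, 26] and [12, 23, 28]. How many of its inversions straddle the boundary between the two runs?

4 split inversions

Count, for every r in R, how many entries of L exceed r:
r = 12: 16, 18, 26 → 3
r = 23: 26 → 1
r = 28: none → 0
Cross-inversions: 3 + 1 + 0 = 4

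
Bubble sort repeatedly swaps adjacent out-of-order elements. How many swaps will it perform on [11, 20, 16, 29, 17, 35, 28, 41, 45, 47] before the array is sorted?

Minimum adjacent swaps = number of inversions (each swap of adjacent out-of-order elements removes one inversion and no swap can remove more).
Count inversions — for each element, later elements that are smaller:
11: none → 0
20: 16, 17 → 2
16: none → 0
29: 17, 28 → 2
17: none → 0
35: 28 → 1
28: none → 0
41: none → 0
45: none → 0
47: none → 0
Total inversions: 0 + 2 + 0 + 2 + 0 + 1 + 0 + 0 + 0 + 0 = 5

There are 5 swaps.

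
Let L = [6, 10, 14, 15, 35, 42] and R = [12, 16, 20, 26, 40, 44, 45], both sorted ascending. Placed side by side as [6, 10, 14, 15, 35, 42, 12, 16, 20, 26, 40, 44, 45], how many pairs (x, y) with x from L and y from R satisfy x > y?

11

Count, for every r in R, how many entries of L exceed r:
r = 12: 14, 15, 35, 42 → 4
r = 16: 35, 42 → 2
r = 20: 35, 42 → 2
r = 26: 35, 42 → 2
r = 40: 42 → 1
r = 44: none → 0
r = 45: none → 0
Cross-inversions: 4 + 2 + 2 + 2 + 1 + 0 + 0 = 11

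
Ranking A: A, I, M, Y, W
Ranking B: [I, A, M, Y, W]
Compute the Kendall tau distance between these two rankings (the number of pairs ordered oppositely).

Assign each item its position (1..5) in the first ordering, then rewrite the second ordering as that position sequence:
positions: A→1, I→2, M→3, Y→4, W→5
second ordering as positions: [2, 1, 3, 4, 5]
Discordant pairs = inversions in this position sequence.
2: 1 → 1
1: 0
3: 0
4: 0
5: 0
Total: 1 + 0 + 0 + 0 + 0 = 1

1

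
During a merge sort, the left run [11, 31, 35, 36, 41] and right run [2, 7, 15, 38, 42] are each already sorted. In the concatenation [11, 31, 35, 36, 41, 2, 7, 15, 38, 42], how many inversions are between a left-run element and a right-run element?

Cross-inversions: 15

For each element r of the right run, count left-run elements greater than r:
r = 2: 11, 31, 35, 36, 41 → 5
r = 7: 11, 31, 35, 36, 41 → 5
r = 15: 31, 35, 36, 41 → 4
r = 38: 41 → 1
r = 42: none → 0
Cross-inversions: 5 + 5 + 4 + 1 + 0 = 15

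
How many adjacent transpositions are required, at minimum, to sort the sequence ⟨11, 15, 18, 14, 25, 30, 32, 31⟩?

Minimum adjacent swaps = number of inversions (each swap of adjacent out-of-order elements removes one inversion and no swap can remove more).
Count inversions — for each element, later elements that are smaller:
11: none → 0
15: 14 → 1
18: 14 → 1
14: none → 0
25: none → 0
30: none → 0
32: 31 → 1
31: none → 0
Total inversions: 0 + 1 + 1 + 0 + 0 + 0 + 1 + 0 = 3

3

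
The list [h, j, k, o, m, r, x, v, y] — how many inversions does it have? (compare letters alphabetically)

For each element, count later entries that are smaller:
h → none → 0
j → none → 0
k → none → 0
o → m → 1
m → none → 0
r → none → 0
x → v → 1
v → none → 0
y → none → 0
Sum: 0 + 0 + 0 + 1 + 0 + 0 + 1 + 0 + 0 = 2

There are 2 inversions.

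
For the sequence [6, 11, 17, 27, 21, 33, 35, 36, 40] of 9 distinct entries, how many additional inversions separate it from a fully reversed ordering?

35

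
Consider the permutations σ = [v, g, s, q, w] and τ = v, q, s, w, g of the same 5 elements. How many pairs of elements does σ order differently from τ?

Assign each item its position (1..5) in the first ordering, then rewrite the second ordering as that position sequence:
positions: v→1, g→2, s→3, q→4, w→5
second ordering as positions: [1, 4, 3, 5, 2]
Discordant pairs = inversions in this position sequence.
1: 0
4: 3, 2 → 2
3: 2 → 1
5: 2 → 1
2: 0
Total: 0 + 2 + 1 + 1 + 0 = 4

4 discordant pairs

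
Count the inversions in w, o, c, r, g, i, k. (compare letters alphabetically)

For each element, count later entries that are smaller:
w: 6
o: 4
c: 0
r: 3
g: 0
i: 0
k: 0
Sum: 6 + 4 + 0 + 3 + 0 + 0 + 0 = 13

13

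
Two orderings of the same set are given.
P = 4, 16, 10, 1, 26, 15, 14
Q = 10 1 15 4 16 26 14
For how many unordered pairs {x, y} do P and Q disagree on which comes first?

Assign each item its position (1..7) in the first ordering, then rewrite the second ordering as that position sequence:
positions: 4→1, 16→2, 10→3, 1→4, 26→5, 15→6, 14→7
second ordering as positions: [3, 4, 6, 1, 2, 5, 7]
Discordant pairs = inversions in this position sequence.
3: 1, 2 → 2
4: 1, 2 → 2
6: 1, 2, 5 → 3
1: 0
2: 0
5: 0
7: 0
Total: 2 + 2 + 3 + 0 + 0 + 0 + 0 = 7

7 disagreeing pairs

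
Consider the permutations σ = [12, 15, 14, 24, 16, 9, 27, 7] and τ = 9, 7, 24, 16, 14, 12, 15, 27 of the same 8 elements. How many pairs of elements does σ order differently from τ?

Assign each item its position (1..8) in the first ordering, then rewrite the second ordering as that position sequence:
positions: 12→1, 15→2, 14→3, 24→4, 16→5, 9→6, 27→7, 7→8
second ordering as positions: [6, 8, 4, 5, 3, 1, 2, 7]
Discordant pairs = inversions in this position sequence.
6: 4, 5, 3, 1, 2 → 5
8: 4, 5, 3, 1, 2, 7 → 6
4: 3, 1, 2 → 3
5: 3, 1, 2 → 3
3: 1, 2 → 2
1: 0
2: 0
7: 0
Total: 5 + 6 + 3 + 3 + 2 + 0 + 0 + 0 = 19

19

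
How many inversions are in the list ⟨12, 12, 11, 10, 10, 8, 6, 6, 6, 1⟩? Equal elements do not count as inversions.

Count, for each position, how many later elements it exceeds:
12 → 11, 10, 10, 8, 6, 6, 6, 1 → 8
12 → 11, 10, 10, 8, 6, 6, 6, 1 → 8
11 → 10, 10, 8, 6, 6, 6, 1 → 7
10 → 8, 6, 6, 6, 1 → 5
10 → 8, 6, 6, 6, 1 → 5
8 → 6, 6, 6, 1 → 4
6 → 1 → 1
6 → 1 → 1
6 → 1 → 1
1 → none → 0
Sum: 8 + 8 + 7 + 5 + 5 + 4 + 1 + 1 + 1 + 0 = 40

40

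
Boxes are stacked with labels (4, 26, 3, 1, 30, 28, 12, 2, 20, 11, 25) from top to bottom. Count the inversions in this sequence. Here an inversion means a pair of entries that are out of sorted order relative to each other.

26

Sweep left to right; for each value list the smaller values that follow it:
4 → 3, 1, 2 → 3
26 → 3, 1, 12, 2, 20, 11, 25 → 7
3 → 1, 2 → 2
1 → none → 0
30 → 28, 12, 2, 20, 11, 25 → 6
28 → 12, 2, 20, 11, 25 → 5
12 → 2, 11 → 2
2 → none → 0
20 → 11 → 1
11 → none → 0
25 → none → 0
Sum: 3 + 7 + 2 + 0 + 6 + 5 + 2 + 0 + 1 + 0 + 0 = 26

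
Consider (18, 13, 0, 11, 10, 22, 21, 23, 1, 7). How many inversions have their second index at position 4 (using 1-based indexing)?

2

The element at index 4 is 11.
Elements before it: 18, 13, 0
Those larger than 11: 18, 13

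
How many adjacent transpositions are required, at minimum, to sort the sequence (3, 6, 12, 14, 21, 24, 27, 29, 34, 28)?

2

Minimum adjacent swaps = number of inversions (each swap of adjacent out-of-order elements removes one inversion and no swap can remove more).
Count inversions — for each element, later elements that are smaller:
3: none → 0
6: none → 0
12: none → 0
14: none → 0
21: none → 0
24: none → 0
27: none → 0
29: 28 → 1
34: 28 → 1
28: none → 0
Total inversions: 0 + 0 + 0 + 0 + 0 + 0 + 0 + 1 + 1 + 0 = 2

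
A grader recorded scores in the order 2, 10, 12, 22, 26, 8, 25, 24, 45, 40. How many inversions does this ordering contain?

Out-of-order pairs: 8

Element-by-element contributions:
2: 0
10: 1
12: 1
22: 1
26: 3
8: 0
25: 1
24: 0
45: 1
40: 0
Sum: 0 + 1 + 1 + 1 + 3 + 0 + 1 + 0 + 1 + 0 = 8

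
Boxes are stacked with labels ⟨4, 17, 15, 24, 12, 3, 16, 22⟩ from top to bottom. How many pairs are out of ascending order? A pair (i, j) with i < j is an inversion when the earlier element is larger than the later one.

12

Element-by-element contributions:
4 → 3 → 1
17 → 15, 12, 3, 16 → 4
15 → 12, 3 → 2
24 → 12, 3, 16, 22 → 4
12 → 3 → 1
3 → none → 0
16 → none → 0
22 → none → 0
Sum: 1 + 4 + 2 + 4 + 1 + 0 + 0 + 0 = 12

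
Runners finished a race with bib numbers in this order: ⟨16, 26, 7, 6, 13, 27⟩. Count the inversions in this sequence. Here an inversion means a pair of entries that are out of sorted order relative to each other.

Count, for each position, how many later elements it exceeds:
16 → 7, 6, 13 → 3
26 → 7, 6, 13 → 3
7 → 6 → 1
6 → none → 0
13 → none → 0
27 → none → 0
Sum: 3 + 3 + 1 + 0 + 0 + 0 = 7

7 inversions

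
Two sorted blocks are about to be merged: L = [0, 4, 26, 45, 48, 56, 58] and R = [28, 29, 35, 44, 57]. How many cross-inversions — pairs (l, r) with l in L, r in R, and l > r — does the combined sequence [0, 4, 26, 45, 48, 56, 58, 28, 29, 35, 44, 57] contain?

17 cross-inversions

For each element r of the right run, count left-run elements greater than r:
r = 28: 45, 48, 56, 58 → 4
r = 29: 45, 48, 56, 58 → 4
r = 35: 45, 48, 56, 58 → 4
r = 44: 45, 48, 56, 58 → 4
r = 57: 58 → 1
Cross-inversions: 4 + 4 + 4 + 4 + 1 = 17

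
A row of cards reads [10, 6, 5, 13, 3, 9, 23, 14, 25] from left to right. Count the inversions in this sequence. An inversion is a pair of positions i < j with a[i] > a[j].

Count, for each position, how many later elements it exceeds:
10 → 6, 5, 3, 9 → 4
6 → 5, 3 → 2
5 → 3 → 1
13 → 3, 9 → 2
3 → none → 0
9 → none → 0
23 → 14 → 1
14 → none → 0
25 → none → 0
Sum: 4 + 2 + 1 + 2 + 0 + 0 + 1 + 0 + 0 = 10

10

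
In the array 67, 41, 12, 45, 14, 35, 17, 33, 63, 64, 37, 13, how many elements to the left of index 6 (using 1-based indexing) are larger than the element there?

The element at index 6 is 35.
Elements before it: 67, 41, 12, 45, 14
Those larger than 35: 67, 41, 45

3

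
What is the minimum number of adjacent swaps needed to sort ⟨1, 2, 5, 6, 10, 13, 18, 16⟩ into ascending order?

Adjacent swaps: 1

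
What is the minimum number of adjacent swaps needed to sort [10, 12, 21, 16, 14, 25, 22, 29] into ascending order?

Swaps: 4

Each adjacent swap fixes exactly one inversion, so the minimum swap count equals the number of inversions.
Count inversions — for each element, later elements that are smaller:
10: none → 0
12: none → 0
21: 16, 14 → 2
16: 14 → 1
14: none → 0
25: 22 → 1
22: none → 0
29: none → 0
Total inversions: 0 + 0 + 2 + 1 + 0 + 1 + 0 + 0 = 4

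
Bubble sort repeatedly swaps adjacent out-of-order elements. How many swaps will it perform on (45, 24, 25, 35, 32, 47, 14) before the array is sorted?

11 adjacent swaps

Minimum adjacent swaps = number of inversions (each swap of adjacent out-of-order elements removes one inversion and no swap can remove more).
Count inversions — for each element, later elements that are smaller:
45: 24, 25, 35, 32, 14 → 5
24: 14 → 1
25: 14 → 1
35: 32, 14 → 2
32: 14 → 1
47: 14 → 1
14: none → 0
Total inversions: 5 + 1 + 1 + 2 + 1 + 1 + 0 = 11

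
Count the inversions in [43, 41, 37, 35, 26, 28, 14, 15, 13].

Sweep left to right; for each value list the smaller values that follow it:
43 → 41, 37, 35, 26, 28, 14, 15, 13 → 8
41 → 37, 35, 26, 28, 14, 15, 13 → 7
37 → 35, 26, 28, 14, 15, 13 → 6
35 → 26, 28, 14, 15, 13 → 5
26 → 14, 15, 13 → 3
28 → 14, 15, 13 → 3
14 → 13 → 1
15 → 13 → 1
13 → none → 0
Sum: 8 + 7 + 6 + 5 + 3 + 3 + 1 + 1 + 0 = 34

34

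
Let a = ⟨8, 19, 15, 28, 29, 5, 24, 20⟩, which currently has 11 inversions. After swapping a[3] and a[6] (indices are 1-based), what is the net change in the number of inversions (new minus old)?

-1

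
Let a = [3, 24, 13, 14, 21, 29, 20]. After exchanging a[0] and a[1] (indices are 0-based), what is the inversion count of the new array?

7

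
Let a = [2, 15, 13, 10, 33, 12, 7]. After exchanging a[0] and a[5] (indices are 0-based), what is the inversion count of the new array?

Positions 0 and 5 hold 2 and 12; after swapping, the array is [12, 15, 13, 10, 33, 2, 7].
Count, for each position, how many later elements it exceeds:
12: 3
15: 4
13: 3
10: 2
33: 2
2: 0
7: 0
Sum: 3 + 4 + 3 + 2 + 2 + 0 + 0 = 14

14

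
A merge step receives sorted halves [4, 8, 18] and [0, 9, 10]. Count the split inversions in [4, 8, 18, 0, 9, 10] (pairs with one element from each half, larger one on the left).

There are 5 cross-inversions.

Count, for every r in R, how many entries of L exceed r:
r = 0: 4, 8, 18 → 3
r = 9: 18 → 1
r = 10: 18 → 1
Cross-inversions: 3 + 1 + 1 = 5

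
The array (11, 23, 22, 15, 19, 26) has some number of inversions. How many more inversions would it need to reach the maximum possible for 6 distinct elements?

Maximum inversions for 6 distinct elements is C(6, 2) = 6·5/2 = 15.
Current inversions — for each element, count later smaller elements:
11: 0
23: 3
22: 2
15: 0
19: 0
26: 0
Current total: 0 + 3 + 2 + 0 + 0 + 0 = 5
Shortfall: 15 − 5 = 10

10 inversions short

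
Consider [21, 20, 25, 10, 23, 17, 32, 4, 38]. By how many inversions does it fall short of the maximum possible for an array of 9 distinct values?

20

Maximum inversions for 9 distinct elements is C(9, 2) = 9·8/2 = 36.
Current inversions — for each element, count later smaller elements:
21: 4
20: 3
25: 4
10: 1
23: 2
17: 1
32: 1
4: 0
38: 0
Current total: 4 + 3 + 4 + 1 + 2 + 1 + 1 + 0 + 0 = 16
Shortfall: 36 − 16 = 20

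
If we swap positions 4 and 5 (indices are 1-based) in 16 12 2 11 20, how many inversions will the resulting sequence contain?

There are 6 inversions.

Positions 4 and 5 hold 11 and 20; after swapping, the array is [16, 12, 2, 20, 11].
For each element, count later entries that are smaller:
16 → 12, 2, 11 → 3
12 → 2, 11 → 2
2 → none → 0
20 → 11 → 1
11 → none → 0
Sum: 3 + 2 + 0 + 1 + 0 = 6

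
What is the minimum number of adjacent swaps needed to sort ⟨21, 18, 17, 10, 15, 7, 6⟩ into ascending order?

20 adjacent swaps

Each adjacent swap fixes exactly one inversion, so the minimum swap count equals the number of inversions.
Count inversions — for each element, later elements that are smaller:
21: 18, 17, 10, 15, 7, 6 → 6
18: 17, 10, 15, 7, 6 → 5
17: 10, 15, 7, 6 → 4
10: 7, 6 → 2
15: 7, 6 → 2
7: 6 → 1
6: none → 0
Total inversions: 6 + 5 + 4 + 2 + 2 + 1 + 0 = 20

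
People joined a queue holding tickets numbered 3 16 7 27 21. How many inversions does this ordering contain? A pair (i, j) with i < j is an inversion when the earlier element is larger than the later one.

There are 2 out-of-order pairs.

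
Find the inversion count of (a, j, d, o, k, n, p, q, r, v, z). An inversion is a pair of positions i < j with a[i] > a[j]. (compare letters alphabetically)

Count, for each position, how many later elements it exceeds:
a → none → 0
j → d → 1
d → none → 0
o → k, n → 2
k → none → 0
n → none → 0
p → none → 0
q → none → 0
r → none → 0
v → none → 0
z → none → 0
Sum: 0 + 1 + 0 + 2 + 0 + 0 + 0 + 0 + 0 + 0 + 0 = 3

3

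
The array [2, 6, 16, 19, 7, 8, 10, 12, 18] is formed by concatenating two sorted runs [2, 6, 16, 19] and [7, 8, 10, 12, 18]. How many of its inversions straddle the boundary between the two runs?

9

Take each right-half value and tally the left-half values above it:
r = 7: 16, 19 → 2
r = 8: 16, 19 → 2
r = 10: 16, 19 → 2
r = 12: 16, 19 → 2
r = 18: 19 → 1
Cross-inversions: 2 + 2 + 2 + 2 + 1 = 9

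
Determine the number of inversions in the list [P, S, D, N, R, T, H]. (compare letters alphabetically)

10

Inversion pairs (indices are 1-based):
(1,3): P > D
(1,4): P > N
(1,7): P > H
(2,3): S > D
(2,4): S > N
(2,5): S > R
(2,7): S > H
(4,7): N > H
(5,7): R > H
(6,7): T > H
That's 10 pairs.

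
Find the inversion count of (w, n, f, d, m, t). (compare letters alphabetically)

For each element, count later entries that are smaller:
w → n, f, d, m, t → 5
n → f, d, m → 3
f → d → 1
d → none → 0
m → none → 0
t → none → 0
Sum: 5 + 3 + 1 + 0 + 0 + 0 = 9

Inversions: 9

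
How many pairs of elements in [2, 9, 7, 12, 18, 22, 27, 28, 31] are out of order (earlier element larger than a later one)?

1 inversion

Element-by-element contributions:
2 → none → 0
9 → 7 → 1
7 → none → 0
12 → none → 0
18 → none → 0
22 → none → 0
27 → none → 0
28 → none → 0
31 → none → 0
Sum: 0 + 1 + 0 + 0 + 0 + 0 + 0 + 0 + 0 = 1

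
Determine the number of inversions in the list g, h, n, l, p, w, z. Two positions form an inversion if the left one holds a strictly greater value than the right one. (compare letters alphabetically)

1

Inversion pairs (indices are 1-based):
(3,4): n > l
That's 1 pair.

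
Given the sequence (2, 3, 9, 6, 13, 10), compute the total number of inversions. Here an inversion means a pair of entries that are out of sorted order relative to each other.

Inversion pairs (indices are 1-based):
(3,4): 9 > 6
(5,6): 13 > 10
That's 2 pairs.

2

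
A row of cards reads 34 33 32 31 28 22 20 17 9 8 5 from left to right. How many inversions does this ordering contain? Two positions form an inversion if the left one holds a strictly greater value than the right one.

Sweep left to right; for each value list the smaller values that follow it:
34 → 33, 32, 31, 28, 22, 20, 17, 9, 8, 5 → 10
33 → 32, 31, 28, 22, 20, 17, 9, 8, 5 → 9
32 → 31, 28, 22, 20, 17, 9, 8, 5 → 8
31 → 28, 22, 20, 17, 9, 8, 5 → 7
28 → 22, 20, 17, 9, 8, 5 → 6
22 → 20, 17, 9, 8, 5 → 5
20 → 17, 9, 8, 5 → 4
17 → 9, 8, 5 → 3
9 → 8, 5 → 2
8 → 5 → 1
5 → none → 0
Sum: 10 + 9 + 8 + 7 + 6 + 5 + 4 + 3 + 2 + 1 + 0 = 55

There are 55 inversions.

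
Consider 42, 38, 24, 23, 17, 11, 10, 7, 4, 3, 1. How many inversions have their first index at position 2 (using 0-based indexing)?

8

The element at index 2 is 24.
Elements after it: 23, 17, 11, 10, 7, 4, 3, 1
Those smaller than 24: 23, 17, 11, 10, 7, 4, 3, 1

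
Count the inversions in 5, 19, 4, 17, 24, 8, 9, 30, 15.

Sweep left to right; for each value list the smaller values that follow it:
5: 1
19: 5
4: 0
17: 3
24: 3
8: 0
9: 0
30: 1
15: 0
Sum: 1 + 5 + 0 + 3 + 3 + 0 + 0 + 1 + 0 = 13

13 out-of-order pairs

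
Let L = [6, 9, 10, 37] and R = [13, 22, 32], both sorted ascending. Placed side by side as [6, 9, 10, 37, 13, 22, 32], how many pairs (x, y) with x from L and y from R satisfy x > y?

Count, for every r in R, how many entries of L exceed r:
r = 13: 37 → 1
r = 22: 37 → 1
r = 32: 37 → 1
Cross-inversions: 1 + 1 + 1 = 3

There are 3 cross-inversions.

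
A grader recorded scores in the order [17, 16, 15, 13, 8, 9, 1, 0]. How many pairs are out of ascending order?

Count, for each position, how many later elements it exceeds:
17 → 16, 15, 13, 8, 9, 1, 0 → 7
16 → 15, 13, 8, 9, 1, 0 → 6
15 → 13, 8, 9, 1, 0 → 5
13 → 8, 9, 1, 0 → 4
8 → 1, 0 → 2
9 → 1, 0 → 2
1 → 0 → 1
0 → none → 0
Sum: 7 + 6 + 5 + 4 + 2 + 2 + 1 + 0 = 27

Inversions: 27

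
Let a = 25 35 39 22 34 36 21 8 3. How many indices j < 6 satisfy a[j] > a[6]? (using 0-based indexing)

The element at index 6 is 21.
Elements before it: 25, 35, 39, 22, 34, 36
Those larger than 21: 25, 35, 39, 22, 34, 36

6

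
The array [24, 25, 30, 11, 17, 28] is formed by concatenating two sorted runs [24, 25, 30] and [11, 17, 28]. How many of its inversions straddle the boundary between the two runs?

7 cross-inversions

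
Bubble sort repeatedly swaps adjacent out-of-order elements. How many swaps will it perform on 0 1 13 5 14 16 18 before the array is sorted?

The minimum number of adjacent swaps to sort an array equals its inversion count, since every such swap removes exactly one inversion.
Count inversions — for each element, later elements that are smaller:
0: none → 0
1: none → 0
13: 5 → 1
5: none → 0
14: none → 0
16: none → 0
18: none → 0
Total inversions: 0 + 0 + 1 + 0 + 0 + 0 + 0 = 1

Swaps: 1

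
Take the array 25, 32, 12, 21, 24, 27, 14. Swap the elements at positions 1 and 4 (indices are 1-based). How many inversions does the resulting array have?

Positions 1 and 4 hold 25 and 21; after swapping, the array is [21, 32, 12, 25, 24, 27, 14].
Count, for each position, how many later elements it exceeds:
21 → 12, 14 → 2
32 → 12, 25, 24, 27, 14 → 5
12 → none → 0
25 → 24, 14 → 2
24 → 14 → 1
27 → 14 → 1
14 → none → 0
Sum: 2 + 5 + 0 + 2 + 1 + 1 + 0 = 11

11 inversions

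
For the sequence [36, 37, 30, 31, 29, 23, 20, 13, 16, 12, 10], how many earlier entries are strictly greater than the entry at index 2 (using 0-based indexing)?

2

The element at index 2 is 30.
Elements before it: 36, 37
Those larger than 30: 36, 37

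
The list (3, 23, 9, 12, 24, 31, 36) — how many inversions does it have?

Inversion pairs (indices are 0-based):
(1,2): 23 > 9
(1,3): 23 > 12
That's 2 pairs.

2 inversions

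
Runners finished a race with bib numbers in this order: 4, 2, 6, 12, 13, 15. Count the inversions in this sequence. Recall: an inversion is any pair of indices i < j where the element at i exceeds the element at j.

For each element, count later entries that are smaller:
4: 1
2: 0
6: 0
12: 0
13: 0
15: 0
Sum: 1 + 0 + 0 + 0 + 0 + 0 = 1

1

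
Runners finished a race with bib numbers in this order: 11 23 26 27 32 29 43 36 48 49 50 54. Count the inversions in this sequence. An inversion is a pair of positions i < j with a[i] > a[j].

Inversions: 2

Sweep left to right; for each value list the smaller values that follow it:
11 → none → 0
23 → none → 0
26 → none → 0
27 → none → 0
32 → 29 → 1
29 → none → 0
43 → 36 → 1
36 → none → 0
48 → none → 0
49 → none → 0
50 → none → 0
54 → none → 0
Sum: 0 + 0 + 0 + 0 + 1 + 0 + 1 + 0 + 0 + 0 + 0 + 0 = 2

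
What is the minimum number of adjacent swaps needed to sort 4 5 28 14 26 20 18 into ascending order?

7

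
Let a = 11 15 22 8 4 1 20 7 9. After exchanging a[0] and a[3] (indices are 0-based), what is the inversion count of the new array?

Positions 0 and 3 hold 11 and 8; after swapping, the array is [8, 15, 22, 11, 4, 1, 20, 7, 9].
Count, for each position, how many later elements it exceeds:
8 → 4, 1, 7 → 3
15 → 11, 4, 1, 7, 9 → 5
22 → 11, 4, 1, 20, 7, 9 → 6
11 → 4, 1, 7, 9 → 4
4 → 1 → 1
1 → none → 0
20 → 7, 9 → 2
7 → none → 0
9 → none → 0
Sum: 3 + 5 + 6 + 4 + 1 + 0 + 2 + 0 + 0 = 21

21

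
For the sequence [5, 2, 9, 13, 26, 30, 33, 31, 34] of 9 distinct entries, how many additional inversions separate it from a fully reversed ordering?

Maximum inversions for 9 distinct elements is C(9, 2) = 9·8/2 = 36.
Current inversions — for each element, count later smaller elements:
5: 1
2: 0
9: 0
13: 0
26: 0
30: 0
33: 1
31: 0
34: 0
Current total: 1 + 0 + 0 + 0 + 0 + 0 + 1 + 0 + 0 = 2
Shortfall: 36 − 2 = 34

34 inversions short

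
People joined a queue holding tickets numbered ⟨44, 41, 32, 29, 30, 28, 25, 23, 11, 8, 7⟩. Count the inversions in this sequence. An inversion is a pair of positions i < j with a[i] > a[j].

54 out-of-order pairs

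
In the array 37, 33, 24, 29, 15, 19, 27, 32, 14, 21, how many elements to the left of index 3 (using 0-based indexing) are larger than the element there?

2

The element at index 3 is 29.
Elements before it: 37, 33, 24
Those larger than 29: 37, 33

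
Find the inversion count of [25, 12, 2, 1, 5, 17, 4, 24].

Count, for each position, how many later elements it exceeds:
25 → 12, 2, 1, 5, 17, 4, 24 → 7
12 → 2, 1, 5, 4 → 4
2 → 1 → 1
1 → none → 0
5 → 4 → 1
17 → 4 → 1
4 → none → 0
24 → none → 0
Sum: 7 + 4 + 1 + 0 + 1 + 1 + 0 + 0 = 14

14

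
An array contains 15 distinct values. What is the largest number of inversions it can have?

The maximum occurs when the array is in strictly decreasing order: every one of the C(15, 2) pairs is inverted.
C(15, 2) = 15·14/2 = 105

105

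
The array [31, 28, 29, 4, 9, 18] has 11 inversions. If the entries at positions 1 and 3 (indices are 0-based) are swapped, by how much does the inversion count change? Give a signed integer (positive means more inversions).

-1

Positions 1 and 3 hold 28 and 4; after swapping, the array is [31, 4, 29, 28, 9, 18].
Sweep left to right; for each value list the smaller values that follow it:
31 → 4, 29, 28, 9, 18 → 5
4 → none → 0
29 → 28, 9, 18 → 3
28 → 9, 18 → 2
9 → none → 0
18 → none → 0
Sum: 5 + 0 + 3 + 2 + 0 + 0 = 10
Change: 10 − 11 = -1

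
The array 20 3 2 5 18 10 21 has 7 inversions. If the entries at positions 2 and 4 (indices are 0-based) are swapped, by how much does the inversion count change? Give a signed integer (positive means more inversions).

Positions 2 and 4 hold 2 and 18; after swapping, the array is [20, 3, 18, 5, 2, 10, 21].
Sweep left to right; for each value list the smaller values that follow it:
20: 5
3: 1
18: 3
5: 1
2: 0
10: 0
21: 0
Sum: 5 + 1 + 3 + 1 + 0 + 0 + 0 = 10
Change: 10 − 7 = +3

+3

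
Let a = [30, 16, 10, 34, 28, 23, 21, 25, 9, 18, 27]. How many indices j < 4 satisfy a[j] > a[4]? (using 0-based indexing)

2

The element at index 4 is 28.
Elements before it: 30, 16, 10, 34
Those larger than 28: 30, 34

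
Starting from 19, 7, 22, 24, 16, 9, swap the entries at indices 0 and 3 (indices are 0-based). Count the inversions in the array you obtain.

Positions 0 and 3 hold 19 and 24; after swapping, the array is [24, 7, 22, 19, 16, 9].
Element-by-element contributions:
24 → 7, 22, 19, 16, 9 → 5
7 → none → 0
22 → 19, 16, 9 → 3
19 → 16, 9 → 2
16 → 9 → 1
9 → none → 0
Sum: 5 + 0 + 3 + 2 + 1 + 0 = 11

11 inversions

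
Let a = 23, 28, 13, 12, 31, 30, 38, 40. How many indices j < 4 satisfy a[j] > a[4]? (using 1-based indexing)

The element at index 4 is 12.
Elements before it: 23, 28, 13
Those larger than 12: 23, 28, 13

3 such elements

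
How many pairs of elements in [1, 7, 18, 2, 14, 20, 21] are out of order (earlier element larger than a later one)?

Listing every pair i<j with a[i]>a[j] (using 0-based positions):
(1,3): 7 > 2
(2,3): 18 > 2
(2,4): 18 > 14
That's 3 pairs.

Out-of-order pairs: 3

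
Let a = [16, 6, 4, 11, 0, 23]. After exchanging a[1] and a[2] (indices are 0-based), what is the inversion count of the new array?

7

Positions 1 and 2 hold 6 and 4; after swapping, the array is [16, 4, 6, 11, 0, 23].
Count, for each position, how many later elements it exceeds:
16 → 4, 6, 11, 0 → 4
4 → 0 → 1
6 → 0 → 1
11 → 0 → 1
0 → none → 0
23 → none → 0
Sum: 4 + 1 + 1 + 1 + 0 + 0 = 7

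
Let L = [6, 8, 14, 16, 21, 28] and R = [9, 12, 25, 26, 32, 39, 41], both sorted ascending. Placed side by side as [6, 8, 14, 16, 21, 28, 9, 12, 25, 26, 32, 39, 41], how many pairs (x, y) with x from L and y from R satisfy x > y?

Cross-inversions: 10

For each element r of the right run, count left-run elements greater than r:
r = 9: 14, 16, 21, 28 → 4
r = 12: 14, 16, 21, 28 → 4
r = 25: 28 → 1
r = 26: 28 → 1
r = 32: none → 0
r = 39: none → 0
r = 41: none → 0
Cross-inversions: 4 + 4 + 1 + 1 + 0 + 0 + 0 = 10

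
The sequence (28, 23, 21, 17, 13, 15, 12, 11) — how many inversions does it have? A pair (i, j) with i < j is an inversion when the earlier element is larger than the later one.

27

Element-by-element contributions:
28: 7
23: 6
21: 5
17: 4
13: 2
15: 2
12: 1
11: 0
Sum: 7 + 6 + 5 + 4 + 2 + 2 + 1 + 0 = 27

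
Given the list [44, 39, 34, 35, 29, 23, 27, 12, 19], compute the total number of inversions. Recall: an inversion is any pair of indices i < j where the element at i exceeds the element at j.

Count, for each position, how many later elements it exceeds:
44: 8
39: 7
34: 5
35: 5
29: 4
23: 2
27: 2
12: 0
19: 0
Sum: 8 + 7 + 5 + 5 + 4 + 2 + 2 + 0 + 0 = 33

33 out-of-order pairs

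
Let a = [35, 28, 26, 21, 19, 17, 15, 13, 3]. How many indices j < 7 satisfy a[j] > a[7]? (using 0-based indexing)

7

The element at index 7 is 13.
Elements before it: 35, 28, 26, 21, 19, 17, 15
Those larger than 13: 35, 28, 26, 21, 19, 17, 15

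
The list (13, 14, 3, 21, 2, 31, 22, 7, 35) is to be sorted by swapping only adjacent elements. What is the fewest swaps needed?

12 swaps

Minimum adjacent swaps = number of inversions (each swap of adjacent out-of-order elements removes one inversion and no swap can remove more).
Count inversions — for each element, later elements that are smaller:
13: 3, 2, 7 → 3
14: 3, 2, 7 → 3
3: 2 → 1
21: 2, 7 → 2
2: none → 0
31: 22, 7 → 2
22: 7 → 1
7: none → 0
35: none → 0
Total inversions: 3 + 3 + 1 + 2 + 0 + 2 + 1 + 0 + 0 = 12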